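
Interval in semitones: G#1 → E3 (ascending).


Solution.
Absolute semitone position = octave×12 + chromatic position
G#1: 1×12 + 8 = 20
E3: 3×12 + 4 = 40
Difference = 40 - 20 = 20
= 20 semitones


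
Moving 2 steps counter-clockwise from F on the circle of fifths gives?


Working:
Each counter-clockwise step moves down a perfect 5th (= up a perfect 4th)
From F: F → Bb → Eb
= Eb


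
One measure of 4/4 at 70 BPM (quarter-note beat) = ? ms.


Quarter-note beat duration = 60000 / 70 ms
Beats per measure (4/4) = 4
One measure = 4 × 60000 / 70 = 240000 / 70 ms
= 3428.6 ms


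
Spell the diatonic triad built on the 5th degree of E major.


E major scale: E F# G# A B C# D#
Diatonic triad on degree 5 stacks scale notes 5, 7, 2: B D# F#
B→D# = 4 semitones; B→F# = 7 semitones → major triad
= B D# F# (major)


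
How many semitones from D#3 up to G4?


Reasoning:
Absolute semitone position = octave×12 + chromatic position
D#3: 3×12 + 3 = 39
G4: 4×12 + 7 = 55
Difference = 55 - 39 = 16
= 16 semitones


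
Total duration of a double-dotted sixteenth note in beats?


Base sixteenth note = 1/4 beats
Dot 1 adds half the previous value: +1/8
Dot 2 adds half the previous value: +1/16
One double-dotted sixteenth = 1/4 + 1/8 + 1/16 = 7/16
= 7/16 beats


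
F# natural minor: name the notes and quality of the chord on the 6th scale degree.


F# natural minor scale: F# G# A B C# D E
Diatonic triad on degree 6 stacks scale notes 6, 1, 3: D F# A
D→F# = 4 semitones; D→A = 7 semitones → major triad
= D F# A (major)


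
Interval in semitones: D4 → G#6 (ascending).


Let's work it out.
Absolute semitone position = octave×12 + chromatic position
D4: 4×12 + 2 = 50
G#6: 6×12 + 8 = 80
Difference = 80 - 50 = 30
= 30 semitones


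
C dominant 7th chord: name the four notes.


Let's work it out.
Dominant 7th chord = root + major 3rd + perfect 5th + minor 7th
Seventh chords stack in thirds, so the letter names are C-E-G-B
Root: C
Major 3rd above C: E
Perfect 5th above C: G
Minor 7th above C: Bb
Chord = C E G Bb


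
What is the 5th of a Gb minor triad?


Step by step:
Minor triad = root + minor 3rd (3 semitones) + perfect 5th (7 semitones)
A triad on Gb stacks thirds, so the chord tones use letter names G-B-D
Root: Gb
Minor 3rd above Gb: Bbb
Perfect 5th above Gb: Db
The 5th = Db


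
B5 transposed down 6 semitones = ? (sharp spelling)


B5: chromatic position 11 in octave 5 → absolute = 5×12 + 11 = 71
Transpose down 6: 71 - 6 = 65
65 = 5×12 + 5 → F in octave 5
Result = F5


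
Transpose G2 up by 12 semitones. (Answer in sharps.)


Solution.
G2: chromatic position 7 in octave 2 → absolute = 2×12 + 7 = 31
Transpose up 12: 31 + 12 = 43
43 = 3×12 + 7 → G in octave 3
Result = G3


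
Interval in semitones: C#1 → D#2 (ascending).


Absolute semitone position = octave×12 + chromatic position
C#1: 1×12 + 1 = 13
D#2: 2×12 + 3 = 27
Difference = 27 - 13 = 14
= 14 semitones


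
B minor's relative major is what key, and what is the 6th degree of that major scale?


Solution.
The relative major shares the key signature and is a minor 3rd above the minor tonic
A minor 3rd above B is D
→ relative major of B minor is D major
D major scale: D E F# G A B C#
= D major; 6th degree = B


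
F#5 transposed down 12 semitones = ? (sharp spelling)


Solution.
F#5: chromatic position 6 in octave 5 → absolute = 5×12 + 6 = 66
Transpose down 12: 66 - 12 = 54
54 = 4×12 + 6 → F# in octave 4
Result = F#4


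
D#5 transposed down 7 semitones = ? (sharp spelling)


Let's work it out.
D#5: chromatic position 3 in octave 5 → absolute = 5×12 + 3 = 63
Transpose down 7: 63 - 7 = 56
56 = 4×12 + 8 → G# in octave 4
Result = G#4


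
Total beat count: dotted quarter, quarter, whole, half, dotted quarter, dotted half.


Solution.
Beat values:
  dotted quarter = 1.5 beats
  quarter = 1 beat
  whole = 4 beats
  half = 2 beats
  dotted quarter = 1.5 beats
  dotted half = 3 beats
Sum = 1.5 + 1 + 4 + 2 + 1.5 + 3
= 13 beats


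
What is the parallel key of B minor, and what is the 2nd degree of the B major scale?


Solution.
Parallel keys share the same tonic but differ in mode
B minor → parallel is B major
B major scale: B C# D# E F# G# A#
= B major; 2nd degree = C#


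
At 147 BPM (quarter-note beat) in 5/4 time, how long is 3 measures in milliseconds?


Let's work it out.
Quarter-note beat duration = 60000 / 147 ms
Beats per measure (5/4) = 5
One measure = 5 × 60000 / 147 = 300000 / 147 ms
3 measures = 3 × 300000 / 147 = 900000 / 147
= 6122.4 ms


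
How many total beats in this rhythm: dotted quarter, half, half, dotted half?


Beat values:
  dotted quarter = 1.5 beats
  half = 2 beats
  half = 2 beats
  dotted half = 3 beats
Sum = 1.5 + 2 + 2 + 3
= 8.5 beats


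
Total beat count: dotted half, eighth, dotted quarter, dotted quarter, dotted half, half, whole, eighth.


Step by step:
Beat values:
  dotted half = 3 beats
  eighth = 0.5 beats
  dotted quarter = 1.5 beats
  dotted quarter = 1.5 beats
  dotted half = 3 beats
  half = 2 beats
  whole = 4 beats
  eighth = 0.5 beats
Sum = 3 + 0.5 + 1.5 + 1.5 + 3 + 2 + 4 + 0.5
= 16 beats


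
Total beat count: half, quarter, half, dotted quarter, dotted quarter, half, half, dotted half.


Step by step:
Beat values:
  half = 2 beats
  quarter = 1 beat
  half = 2 beats
  dotted quarter = 1.5 beats
  dotted quarter = 1.5 beats
  half = 2 beats
  half = 2 beats
  dotted half = 3 beats
Sum = 2 + 1 + 2 + 1.5 + 1.5 + 2 + 2 + 3
= 15 beats


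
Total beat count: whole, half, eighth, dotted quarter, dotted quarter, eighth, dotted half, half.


Reasoning:
Beat values:
  whole = 4 beats
  half = 2 beats
  eighth = 0.5 beats
  dotted quarter = 1.5 beats
  dotted quarter = 1.5 beats
  eighth = 0.5 beats
  dotted half = 3 beats
  half = 2 beats
Sum = 4 + 2 + 0.5 + 1.5 + 1.5 + 0.5 + 3 + 2
= 15 beats


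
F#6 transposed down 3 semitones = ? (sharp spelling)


Step by step:
F#6: chromatic position 6 in octave 6 → absolute = 6×12 + 6 = 78
Transpose down 3: 78 - 3 = 75
75 = 6×12 + 3 → D# in octave 6
Result = D#6


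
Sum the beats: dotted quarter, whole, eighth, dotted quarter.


Solution.
Beat values:
  dotted quarter = 1.5 beats
  whole = 4 beats
  eighth = 0.5 beats
  dotted quarter = 1.5 beats
Sum = 1.5 + 4 + 0.5 + 1.5
= 7.5 beats


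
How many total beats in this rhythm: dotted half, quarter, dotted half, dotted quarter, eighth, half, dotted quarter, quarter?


Working:
Beat values:
  dotted half = 3 beats
  quarter = 1 beat
  dotted half = 3 beats
  dotted quarter = 1.5 beats
  eighth = 0.5 beats
  half = 2 beats
  dotted quarter = 1.5 beats
  quarter = 1 beat
Sum = 3 + 1 + 3 + 1.5 + 0.5 + 2 + 1.5 + 1
= 13.5 beats


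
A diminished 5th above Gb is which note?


Let's work it out.
A 5th spans 5 letter names, so from G we land on D
A diminished 5th = 6 semitones above Gb
Spell D at that pitch: Dbb
= Dbb


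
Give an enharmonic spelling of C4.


Enharmonic notes sound the same pitch but are spelled with different letter names
C and B# name the same pitch class
Octave numbers change at C, so C4 = B#3
= B#3


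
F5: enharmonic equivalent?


Reasoning:
Enharmonic notes sound the same pitch but are spelled with different letter names
F and Gbb name the same pitch class
= Gbb5


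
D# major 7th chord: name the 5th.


Solution.
Major 7th chord = root + major 3rd + perfect 5th + major 7th
Seventh chords stack in thirds, so the letter names are D-F-A-C
Root: D#
Major 3rd above D#: F##
Perfect 5th above D#: A#
Major 7th above D#: C##
The 5th = A#


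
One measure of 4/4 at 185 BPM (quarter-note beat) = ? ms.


Solution.
Quarter-note beat duration = 60000 / 185 ms
Beats per measure (4/4) = 4
One measure = 4 × 60000 / 185 = 240000 / 185 ms
= 1297.3 ms


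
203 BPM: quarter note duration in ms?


One quarter-note beat = 60000 / BPM = 60000 / 203 ms
Duration = 60000 / 203
= 295.6 ms


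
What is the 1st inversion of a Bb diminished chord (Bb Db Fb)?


Root position: Bb Db Fb
1st inversion: move root up an octave
Bass note: Db
Notes (bottom to top) = Db Fb Bb


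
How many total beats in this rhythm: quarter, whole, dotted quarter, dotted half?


Step by step:
Beat values:
  quarter = 1 beat
  whole = 4 beats
  dotted quarter = 1.5 beats
  dotted half = 3 beats
Sum = 1 + 4 + 1.5 + 3
= 9.5 beats


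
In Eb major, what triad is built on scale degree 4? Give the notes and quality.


Working:
Eb major scale: Eb F G Ab Bb C D
Diatonic triad on degree 4 stacks scale notes 4, 6, 1: Ab C Eb
Ab→C = 4 semitones; Ab→Eb = 7 semitones → major triad
= Ab C Eb (major)


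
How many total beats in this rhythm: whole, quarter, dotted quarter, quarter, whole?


Reasoning:
Beat values:
  whole = 4 beats
  quarter = 1 beat
  dotted quarter = 1.5 beats
  quarter = 1 beat
  whole = 4 beats
Sum = 4 + 1 + 1.5 + 1 + 4
= 11.5 beats


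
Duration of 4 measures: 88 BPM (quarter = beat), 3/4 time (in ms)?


Solution.
Quarter-note beat duration = 60000 / 88 ms
Beats per measure (3/4) = 3
One measure = 3 × 60000 / 88 = 180000 / 88 ms
4 measures = 4 × 180000 / 88 = 720000 / 88
= 8181.8 ms


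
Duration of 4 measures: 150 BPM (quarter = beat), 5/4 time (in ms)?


Solution.
Quarter-note beat duration = 60000 / 150 ms
Beats per measure (5/4) = 5
One measure = 5 × 60000 / 150 = 300000 / 150 ms
4 measures = 4 × 300000 / 150 = 1200000 / 150
= 8000.0 ms


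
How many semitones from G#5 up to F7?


Absolute semitone position = octave×12 + chromatic position
G#5: 5×12 + 8 = 68
F7: 7×12 + 5 = 89
Difference = 89 - 68 = 21
= 21 semitones


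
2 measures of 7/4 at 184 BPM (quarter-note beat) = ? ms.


Step by step:
Quarter-note beat duration = 60000 / 184 ms
Beats per measure (7/4) = 7
One measure = 7 × 60000 / 184 = 420000 / 184 ms
2 measures = 2 × 420000 / 184 = 840000 / 184
= 4565.2 ms


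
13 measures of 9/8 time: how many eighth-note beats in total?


Reasoning:
Time signature 9/8: the bottom number 8 means the eighth note gets one count
The top number 9 means 9 eighth-note beats per measure
Total = 9 × 13 measures
= 117 eighth-note beats


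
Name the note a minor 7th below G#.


Reasoning:
A 7th spans 7 letter names, so from G we land on A
A minor 7th = 10 semitones below G#
Spell A at that pitch: A#
= A#


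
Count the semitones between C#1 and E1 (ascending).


Solution.
Absolute semitone position = octave×12 + chromatic position
C#1: 1×12 + 1 = 13
E1: 1×12 + 4 = 16
Difference = 16 - 13 = 3
= 3 semitones


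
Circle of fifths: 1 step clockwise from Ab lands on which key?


Working:
Each clockwise step on the circle of fifths moves up a perfect 5th
From Ab: Ab → Eb
= Eb


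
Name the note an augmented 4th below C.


Working:
A 4th spans 4 letter names, so from C we land on G
An augmented 4th = 6 semitones below C
Spell G at that pitch: Gb
= Gb


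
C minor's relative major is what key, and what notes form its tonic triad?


Step by step:
The relative major shares the key signature and is a minor 3rd above the minor tonic
A minor 3rd above C is Eb
→ relative major of C minor is Eb major
Tonic triad of Eb major = root + major 3rd + perfect 5th = Eb G Bb
= Eb major; triad = Eb G Bb


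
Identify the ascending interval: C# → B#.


Letter names: C → B spans 7 letter names → a 7th
Semitones: C# → B# = 11 half-steps
A 7th of 11 semitones is a major 7th
= major 7th


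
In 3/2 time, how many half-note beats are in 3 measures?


Step by step:
Time signature 3/2: the bottom number 2 means the half note gets one count
The top number 3 means 3 half-note beats per measure
Total = 3 × 3 measures
= 9 half-note beats


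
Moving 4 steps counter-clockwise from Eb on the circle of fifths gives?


Working:
Each counter-clockwise step moves down a perfect 5th (= up a perfect 4th)
From Eb: Eb → Ab → Db → F#/Gb → B
= B


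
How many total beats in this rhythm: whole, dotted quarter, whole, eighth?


Reasoning:
Beat values:
  whole = 4 beats
  dotted quarter = 1.5 beats
  whole = 4 beats
  eighth = 0.5 beats
Sum = 4 + 1.5 + 4 + 0.5
= 10 beats


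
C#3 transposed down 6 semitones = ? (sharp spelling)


Reasoning:
C#3: chromatic position 1 in octave 3 → absolute = 3×12 + 1 = 37
Transpose down 6: 37 - 6 = 31
31 = 2×12 + 7 → G in octave 2
Result = G2


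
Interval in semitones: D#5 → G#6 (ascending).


Working:
Absolute semitone position = octave×12 + chromatic position
D#5: 5×12 + 3 = 63
G#6: 6×12 + 8 = 80
Difference = 80 - 63 = 17
= 17 semitones


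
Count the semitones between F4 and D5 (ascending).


Step by step:
Absolute semitone position = octave×12 + chromatic position
F4: 4×12 + 5 = 53
D5: 5×12 + 2 = 62
Difference = 62 - 53 = 9
= 9 semitones


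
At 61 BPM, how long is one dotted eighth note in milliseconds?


Solution.
One quarter-note beat = 60000 / BPM = 60000 / 61 ms
Dotted eighth note = 3/4 × quarter note
Duration = 3/4 × 60000 / 61 = 45000 / 61
= 737.7 ms


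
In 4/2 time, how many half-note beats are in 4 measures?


Time signature 4/2: the bottom number 2 means the half note gets one count
The top number 4 means 4 half-note beats per measure
Total = 4 × 4 measures
= 16 half-note beats


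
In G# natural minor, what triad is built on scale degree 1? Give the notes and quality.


Let's work it out.
G# natural minor scale: G# A# B C# D# E F#
Diatonic triad on degree 1 stacks scale notes 1, 3, 5: G# B D#
G#→B = 3 semitones; G#→D# = 7 semitones → minor triad
= G# B D# (minor)


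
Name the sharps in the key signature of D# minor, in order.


Reasoning:
Sharp minor keys follow the circle of fifths: A(0), E(1), B(2), F#(3), C#(4), G#(5), D#(6), A#(7)
D# minor has 6 sharps
Order of sharps: F# C# G# D# A# E# B# → first 6: F#, C#, G#, D#, A#, E#
= F#, C#, G#, D#, A#, E#


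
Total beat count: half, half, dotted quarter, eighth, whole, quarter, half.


Step by step:
Beat values:
  half = 2 beats
  half = 2 beats
  dotted quarter = 1.5 beats
  eighth = 0.5 beats
  whole = 4 beats
  quarter = 1 beat
  half = 2 beats
Sum = 2 + 2 + 1.5 + 0.5 + 4 + 1 + 2
= 13 beats


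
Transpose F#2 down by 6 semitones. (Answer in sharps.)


Working:
F#2: chromatic position 6 in octave 2 → absolute = 2×12 + 6 = 30
Transpose down 6: 30 - 6 = 24
24 = 2×12 + 0 → C in octave 2
Result = C2


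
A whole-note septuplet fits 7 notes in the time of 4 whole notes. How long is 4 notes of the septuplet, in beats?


Reasoning:
Septuplet: 7 notes occupy the space of 4 whole notes
Space = 4 × 4 = 16 beats
Each septuplet note = 16 / 7 = 16/7 beats
4 notes = 4 × 16/7 = 64/7
= 64/7 beats


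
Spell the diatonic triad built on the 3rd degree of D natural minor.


D natural minor scale: D E F G A Bb C
Diatonic triad on degree 3 stacks scale notes 3, 5, 7: F A C
F→A = 4 semitones; F→C = 7 semitones → major triad
= F A C (major)


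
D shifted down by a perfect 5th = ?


Working:
perfect 5th: 5 letter names, 7 semitones
Letter: D - 4 → G
Pitch: D - 7 semitones, spelled as a G → G
= G


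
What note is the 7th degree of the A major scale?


Major scale pattern: W-W-H-W-W-W-H (2-2-1-2-2-2-1 semitones)
Starting from A:
  A + 2 semitones → B
  B + 2 semitones → C#
  C# + 1 semitone → D
  D + 2 semitones → E
  E + 2 semitones → F#
  F# + 2 semitones → G#
  G# + 1 semitone → A
Scale: A B C# D E F# G#
Degree 7 = G#


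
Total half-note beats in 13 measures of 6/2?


Let's work it out.
Time signature 6/2: the bottom number 2 means the half note gets one count
The top number 6 means 6 half-note beats per measure
Total = 6 × 13 measures
= 78 half-note beats


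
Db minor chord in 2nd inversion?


Root position: Db Fb Ab
2nd inversion: move root and 3rd up an octave
Bass note: Ab
Notes (bottom to top) = Ab Db Fb


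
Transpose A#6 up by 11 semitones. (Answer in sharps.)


Solution.
A#6: chromatic position 10 in octave 6 → absolute = 6×12 + 10 = 82
Transpose up 11: 82 + 11 = 93
93 = 7×12 + 9 → A in octave 7
Result = A7


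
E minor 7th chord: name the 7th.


Solution.
Minor 7th chord = root + minor 3rd + perfect 5th + minor 7th
Seventh chords stack in thirds, so the letter names are E-G-B-D
Root: E
Minor 3rd above E: G
Perfect 5th above E: B
Minor 7th above E: D
The 7th = D


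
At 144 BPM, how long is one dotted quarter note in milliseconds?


One quarter-note beat = 60000 / BPM = 60000 / 144 ms
Dotted quarter note = 3/2 × quarter note
Duration = 3/2 × 60000 / 144 = 90000 / 144
= 625.0 ms


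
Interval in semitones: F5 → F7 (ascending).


Absolute semitone position = octave×12 + chromatic position
F5: 5×12 + 5 = 65
F7: 7×12 + 5 = 89
Difference = 89 - 65 = 24
= 24 semitones


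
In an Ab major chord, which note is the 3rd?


Major triad = root + major 3rd (4 semitones) + perfect 5th (7 semitones)
A triad on Ab stacks thirds, so the chord tones use letter names A-C-E
Root: Ab
Major 3rd above Ab: C
Perfect 5th above Ab: Eb
The 3rd = C


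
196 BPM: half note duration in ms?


Step by step:
One quarter-note beat = 60000 / BPM = 60000 / 196 ms
Half note = 2 × quarter note
Duration = 2 × 60000 / 196 = 120000 / 196
= 612.2 ms


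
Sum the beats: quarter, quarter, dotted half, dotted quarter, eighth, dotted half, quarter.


Solution.
Beat values:
  quarter = 1 beat
  quarter = 1 beat
  dotted half = 3 beats
  dotted quarter = 1.5 beats
  eighth = 0.5 beats
  dotted half = 3 beats
  quarter = 1 beat
Sum = 1 + 1 + 3 + 1.5 + 0.5 + 3 + 1
= 11 beats


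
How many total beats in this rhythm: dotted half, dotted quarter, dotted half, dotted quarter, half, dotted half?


Beat values:
  dotted half = 3 beats
  dotted quarter = 1.5 beats
  dotted half = 3 beats
  dotted quarter = 1.5 beats
  half = 2 beats
  dotted half = 3 beats
Sum = 3 + 1.5 + 3 + 1.5 + 2 + 3
= 14 beats


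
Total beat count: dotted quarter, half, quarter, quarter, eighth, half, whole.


Working:
Beat values:
  dotted quarter = 1.5 beats
  half = 2 beats
  quarter = 1 beat
  quarter = 1 beat
  eighth = 0.5 beats
  half = 2 beats
  whole = 4 beats
Sum = 1.5 + 2 + 1 + 1 + 0.5 + 2 + 4
= 12 beats


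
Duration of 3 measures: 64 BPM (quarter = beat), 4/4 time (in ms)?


Quarter-note beat duration = 60000 / 64 ms
Beats per measure (4/4) = 4
One measure = 4 × 60000 / 64 = 240000 / 64 ms
3 measures = 3 × 240000 / 64 = 720000 / 64
= 11250.0 ms


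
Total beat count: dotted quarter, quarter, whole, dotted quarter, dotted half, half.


Solution.
Beat values:
  dotted quarter = 1.5 beats
  quarter = 1 beat
  whole = 4 beats
  dotted quarter = 1.5 beats
  dotted half = 3 beats
  half = 2 beats
Sum = 1.5 + 1 + 4 + 1.5 + 3 + 2
= 13 beats


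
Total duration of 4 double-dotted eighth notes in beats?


Base eighth note = 1/2 beats
Dot 1 adds half the previous value: +1/4
Dot 2 adds half the previous value: +1/8
One double-dotted eighth = 1/2 + 1/4 + 1/8 = 7/8
4 of them = 4 × 7/8 = 7/2
= 7/2 beats


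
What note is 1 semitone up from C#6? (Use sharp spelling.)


Working:
C#6: chromatic position 1 in octave 6 → absolute = 6×12 + 1 = 73
Transpose up 1: 73 + 1 = 74
74 = 6×12 + 2 → D in octave 6
Result = D6


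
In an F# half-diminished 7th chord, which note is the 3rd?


Working:
Half-diminished 7th chord = root + minor 3rd + diminished 5th + minor 7th
Seventh chords stack in thirds, so the letter names are F-A-C-E
Root: F#
Minor 3rd above F#: A
Diminished 5th above F#: C
Minor 7th above F#: E
The 3rd = A


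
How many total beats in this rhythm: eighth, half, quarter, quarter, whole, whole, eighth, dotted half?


Beat values:
  eighth = 0.5 beats
  half = 2 beats
  quarter = 1 beat
  quarter = 1 beat
  whole = 4 beats
  whole = 4 beats
  eighth = 0.5 beats
  dotted half = 3 beats
Sum = 0.5 + 2 + 1 + 1 + 4 + 4 + 0.5 + 3
= 16 beats


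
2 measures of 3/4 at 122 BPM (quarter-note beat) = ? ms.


Let's work it out.
Quarter-note beat duration = 60000 / 122 ms
Beats per measure (3/4) = 3
One measure = 3 × 60000 / 122 = 180000 / 122 ms
2 measures = 2 × 180000 / 122 = 360000 / 122
= 2950.8 ms


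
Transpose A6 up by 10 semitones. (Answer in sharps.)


Working:
A6: chromatic position 9 in octave 6 → absolute = 6×12 + 9 = 81
Transpose up 10: 81 + 10 = 91
91 = 7×12 + 7 → G in octave 7
Result = G7


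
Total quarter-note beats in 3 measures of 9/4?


Time signature 9/4: the bottom number 4 means the quarter note gets one count
The top number 9 means 9 quarter-note beats per measure
Total = 9 × 3 measures
= 27 quarter-note beats


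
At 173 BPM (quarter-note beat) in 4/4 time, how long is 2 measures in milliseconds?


Quarter-note beat duration = 60000 / 173 ms
Beats per measure (4/4) = 4
One measure = 4 × 60000 / 173 = 240000 / 173 ms
2 measures = 2 × 240000 / 173 = 480000 / 173
= 2774.6 ms


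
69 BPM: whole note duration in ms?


Solution.
One quarter-note beat = 60000 / BPM = 60000 / 69 ms
Whole note = 4 × quarter note
Duration = 4 × 60000 / 69 = 240000 / 69
= 3478.3 ms


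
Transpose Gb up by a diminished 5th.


diminished 5th: 5 letter names, 6 semitones
Letter: G + 4 → D
Pitch: Gb + 6 semitones, spelled as a D → Dbb
= Dbb


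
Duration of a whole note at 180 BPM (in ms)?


Reasoning:
One quarter-note beat = 60000 / BPM = 60000 / 180 ms
Whole note = 4 × quarter note
Duration = 4 × 60000 / 180 = 240000 / 180
= 1333.3 ms


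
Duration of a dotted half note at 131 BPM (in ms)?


Solution.
One quarter-note beat = 60000 / BPM = 60000 / 131 ms
Dotted half note = 3 × quarter note
Duration = 3 × 60000 / 131 = 180000 / 131
= 1374.0 ms


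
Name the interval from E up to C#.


Letter names: E → C spans 6 letter names → a 6th
Semitones: E → C# = 9 half-steps
A 6th of 9 semitones is a major 6th
= major 6th


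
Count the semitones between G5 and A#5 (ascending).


Step by step:
Absolute semitone position = octave×12 + chromatic position
G5: 5×12 + 7 = 67
A#5: 5×12 + 10 = 70
Difference = 70 - 67 = 3
= 3 semitones


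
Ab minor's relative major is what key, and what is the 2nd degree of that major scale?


Working:
The relative major shares the key signature and is a minor 3rd above the minor tonic
A minor 3rd above Ab is Cb
→ relative major of Ab minor is Cb major
Cb major scale: Cb Db Eb Fb Gb Ab Bb
= Cb major; 2nd degree = Db


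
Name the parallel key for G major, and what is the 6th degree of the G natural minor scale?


Let's work it out.
Parallel keys share the same tonic but differ in mode
G major → parallel is G minor
G natural minor scale: G A Bb C D Eb F
= G minor; 6th degree = Eb


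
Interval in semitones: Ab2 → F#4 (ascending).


Absolute semitone position = octave×12 + chromatic position
Ab2: 2×12 + 8 = 32
F#4: 4×12 + 6 = 54
Difference = 54 - 32 = 22
= 22 semitones


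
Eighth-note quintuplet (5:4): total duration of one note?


Reasoning:
Quintuplet: 5 notes occupy the space of 4 eighth notes
Space = 4 × 1/2 = 2 beats
Each quintuplet note = 2 / 5 = 2/5 beats
= 2/5 beats


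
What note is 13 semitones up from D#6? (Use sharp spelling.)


D#6: chromatic position 3 in octave 6 → absolute = 6×12 + 3 = 75
Transpose up 13: 75 + 13 = 88
88 = 7×12 + 4 → E in octave 7
Result = E7


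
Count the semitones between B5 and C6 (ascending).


Step by step:
Absolute semitone position = octave×12 + chromatic position
B5: 5×12 + 11 = 71
C6: 6×12 + 0 = 72
Difference = 72 - 71 = 1
= 1 semitone


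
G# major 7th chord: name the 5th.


Reasoning:
Major 7th chord = root + major 3rd + perfect 5th + major 7th
Seventh chords stack in thirds, so the letter names are G-B-D-F
Root: G#
Major 3rd above G#: B#
Perfect 5th above G#: D#
Major 7th above G#: F##
The 5th = D#


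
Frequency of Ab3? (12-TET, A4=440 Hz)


Step by step:
f = 440 × 2^(n/12) where n = semitones from A4
Ab3: -13 semitones from A4
f = 440 × 2^(-13/12)
f = 207.65 Hz


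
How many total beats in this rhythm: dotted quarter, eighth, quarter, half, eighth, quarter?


Beat values:
  dotted quarter = 1.5 beats
  eighth = 0.5 beats
  quarter = 1 beat
  half = 2 beats
  eighth = 0.5 beats
  quarter = 1 beat
Sum = 1.5 + 0.5 + 1 + 2 + 0.5 + 1
= 6.5 beats


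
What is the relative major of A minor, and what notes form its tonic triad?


Solution.
The relative major shares the key signature and is a minor 3rd above the minor tonic
A minor 3rd above A is C
→ relative major of A minor is C major
Tonic triad of C major = root + major 3rd + perfect 5th = C E G
= C major; triad = C E G


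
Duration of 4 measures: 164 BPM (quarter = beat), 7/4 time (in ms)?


Working:
Quarter-note beat duration = 60000 / 164 ms
Beats per measure (7/4) = 7
One measure = 7 × 60000 / 164 = 420000 / 164 ms
4 measures = 4 × 420000 / 164 = 1680000 / 164
= 10243.9 ms


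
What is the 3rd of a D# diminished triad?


Let's work it out.
Diminished triad = root + minor 3rd (3 semitones) + diminished 5th (6 semitones)
A triad on D# stacks thirds, so the chord tones use letter names D-F-A
Root: D#
Minor 3rd above D#: F#
Diminished 5th above D#: A
The 3rd = F#


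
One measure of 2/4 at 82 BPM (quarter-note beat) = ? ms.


Solution.
Quarter-note beat duration = 60000 / 82 ms
Beats per measure (2/4) = 2
One measure = 2 × 60000 / 82 = 120000 / 82 ms
= 1463.4 ms


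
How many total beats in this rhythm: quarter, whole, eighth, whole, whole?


Let's work it out.
Beat values:
  quarter = 1 beat
  whole = 4 beats
  eighth = 0.5 beats
  whole = 4 beats
  whole = 4 beats
Sum = 1 + 4 + 0.5 + 4 + 4
= 13.5 beats


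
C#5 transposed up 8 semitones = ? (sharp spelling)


Reasoning:
C#5: chromatic position 1 in octave 5 → absolute = 5×12 + 1 = 61
Transpose up 8: 61 + 8 = 69
69 = 5×12 + 9 → A in octave 5
Result = A5


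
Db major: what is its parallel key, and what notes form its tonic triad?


Parallel keys share the same tonic but differ in mode
Db major → parallel is Db minor
Tonic triad of Db minor = Db Fb Ab
= Db minor; triad = Db Fb Ab


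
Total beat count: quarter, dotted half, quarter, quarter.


Step by step:
Beat values:
  quarter = 1 beat
  dotted half = 3 beats
  quarter = 1 beat
  quarter = 1 beat
Sum = 1 + 3 + 1 + 1
= 6 beats


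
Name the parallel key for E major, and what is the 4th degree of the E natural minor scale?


Let's work it out.
Parallel keys share the same tonic but differ in mode
E major → parallel is E minor
E natural minor scale: E F# G A B C D
= E minor; 4th degree = A


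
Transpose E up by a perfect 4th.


Let's work it out.
perfect 4th: 4 letter names, 5 semitones
Letter: E + 3 → A
Pitch: E + 5 semitones, spelled as an A → A
= A


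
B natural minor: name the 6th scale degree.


Solution.
Natural minor scale pattern: W-H-W-W-H-W-W (2-1-2-2-1-2-2 semitones)
Starting from B:
  B + 2 semitones → C#
  C# + 1 semitone → D
  D + 2 semitones → E
  E + 2 semitones → F#
  F# + 1 semitone → G
  G + 2 semitones → A
  A + 2 semitones → B
Scale: B C# D E F# G A
Degree 6 = G


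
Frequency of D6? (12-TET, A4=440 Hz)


Let's work it out.
f = 440 × 2^(n/12) where n = semitones from A4
D6: 17 semitones from A4
f = 440 × 2^(17/12)
f = 1174.66 Hz


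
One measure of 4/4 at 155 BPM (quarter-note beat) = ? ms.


Working:
Quarter-note beat duration = 60000 / 155 ms
Beats per measure (4/4) = 4
One measure = 4 × 60000 / 155 = 240000 / 155 ms
= 1548.4 ms


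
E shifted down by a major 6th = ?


Reasoning:
major 6th: 6 letter names, 9 semitones
Letter: E - 5 → G
Pitch: E - 9 semitones, spelled as a G → G
= G


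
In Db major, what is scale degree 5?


Step by step:
Major scale pattern: W-W-H-W-W-W-H (2-2-1-2-2-2-1 semitones)
Starting from Db:
  Db + 2 semitones → Eb
  Eb + 2 semitones → F
  F + 1 semitone → Gb
  Gb + 2 semitones → Ab
  Ab + 2 semitones → Bb
  Bb + 2 semitones → C
  C + 1 semitone → Db
Scale: Db Eb F Gb Ab Bb C
Degree 5 = Ab


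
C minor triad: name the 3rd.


Reasoning:
Minor triad = root + minor 3rd (3 semitones) + perfect 5th (7 semitones)
A triad on C stacks thirds, so the chord tones use letter names C-E-G
Root: C
Minor 3rd above C: Eb
Perfect 5th above C: G
The 3rd = Eb


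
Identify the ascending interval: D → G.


Letter names: D → G spans 4 letter names → a 4th
Semitones: D → G = 5 half-steps
A 4th of 5 semitones is a perfect 4th
= perfect 4th


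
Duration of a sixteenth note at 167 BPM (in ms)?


Solution.
One quarter-note beat = 60000 / BPM = 60000 / 167 ms
Sixteenth note = 1/4 × quarter note
Duration = 1/4 × 60000 / 167 = 15000 / 167
= 89.8 ms


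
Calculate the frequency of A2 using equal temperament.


f = 440 × 2^(n/12) where n = semitones from A4
A2: -24 semitones from A4
f = 440 × 2^(-24/12)
f = 110.00 Hz


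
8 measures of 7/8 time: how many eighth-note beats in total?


Step by step:
Time signature 7/8: the bottom number 8 means the eighth note gets one count
The top number 7 means 7 eighth-note beats per measure
Total = 7 × 8 measures
= 56 eighth-note beats


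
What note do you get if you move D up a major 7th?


Reasoning:
major 7th: 7 letter names, 11 semitones
Letter: D + 6 → C
Pitch: D + 11 semitones, spelled as a C → C#
= C#


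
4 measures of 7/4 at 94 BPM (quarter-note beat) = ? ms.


Quarter-note beat duration = 60000 / 94 ms
Beats per measure (7/4) = 7
One measure = 7 × 60000 / 94 = 420000 / 94 ms
4 measures = 4 × 420000 / 94 = 1680000 / 94
= 17872.3 ms


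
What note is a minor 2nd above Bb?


A 2nd spans 2 letter names, so from B we land on C
A minor 2nd = 1 semitone above Bb
Spell C at that pitch: Cb
= Cb


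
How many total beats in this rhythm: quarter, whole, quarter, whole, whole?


Solution.
Beat values:
  quarter = 1 beat
  whole = 4 beats
  quarter = 1 beat
  whole = 4 beats
  whole = 4 beats
Sum = 1 + 4 + 1 + 4 + 4
= 14 beats


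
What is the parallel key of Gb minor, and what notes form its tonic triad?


Parallel keys share the same tonic but differ in mode
Gb minor → parallel is Gb major
Tonic triad of Gb major = Gb Bb Db
= Gb major; triad = Gb Bb Db


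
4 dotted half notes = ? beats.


Working:
Base half note = 2 beats
Dot 1 adds half the previous value: +1
One dotted half = 2 + 1 = 3
4 of them = 4 × 3 = 12
= 12 beats


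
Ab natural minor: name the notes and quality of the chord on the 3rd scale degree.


Let's work it out.
Ab natural minor scale: Ab Bb Cb Db Eb Fb Gb
Diatonic triad on degree 3 stacks scale notes 3, 5, 7: Cb Eb Gb
Cb→Eb = 4 semitones; Cb→Gb = 7 semitones → major triad
= Cb Eb Gb (major)


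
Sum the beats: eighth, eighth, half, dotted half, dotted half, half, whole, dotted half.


Working:
Beat values:
  eighth = 0.5 beats
  eighth = 0.5 beats
  half = 2 beats
  dotted half = 3 beats
  dotted half = 3 beats
  half = 2 beats
  whole = 4 beats
  dotted half = 3 beats
Sum = 0.5 + 0.5 + 2 + 3 + 3 + 2 + 4 + 3
= 18 beats


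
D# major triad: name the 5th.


Solution.
Major triad = root + major 3rd (4 semitones) + perfect 5th (7 semitones)
A triad on D# stacks thirds, so the chord tones use letter names D-F-A
Root: D#
Major 3rd above D#: F##
Perfect 5th above D#: A#
The 5th = A#


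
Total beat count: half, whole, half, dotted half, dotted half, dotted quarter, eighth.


Working:
Beat values:
  half = 2 beats
  whole = 4 beats
  half = 2 beats
  dotted half = 3 beats
  dotted half = 3 beats
  dotted quarter = 1.5 beats
  eighth = 0.5 beats
Sum = 2 + 4 + 2 + 3 + 3 + 1.5 + 0.5
= 16 beats


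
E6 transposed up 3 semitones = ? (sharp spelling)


Step by step:
E6: chromatic position 4 in octave 6 → absolute = 6×12 + 4 = 76
Transpose up 3: 76 + 3 = 79
79 = 6×12 + 7 → G in octave 6
Result = G6


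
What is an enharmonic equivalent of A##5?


Let's work it out.
Enharmonic notes sound the same pitch but are spelled with different letter names
A## and B name the same pitch class
= B5


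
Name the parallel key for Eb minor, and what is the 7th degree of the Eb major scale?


Let's work it out.
Parallel keys share the same tonic but differ in mode
Eb minor → parallel is Eb major
Eb major scale: Eb F G Ab Bb C D
= Eb major; 7th degree = D


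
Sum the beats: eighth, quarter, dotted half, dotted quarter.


Let's work it out.
Beat values:
  eighth = 0.5 beats
  quarter = 1 beat
  dotted half = 3 beats
  dotted quarter = 1.5 beats
Sum = 0.5 + 1 + 3 + 1.5
= 6 beats


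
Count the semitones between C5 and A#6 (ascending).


Absolute semitone position = octave×12 + chromatic position
C5: 5×12 + 0 = 60
A#6: 6×12 + 10 = 82
Difference = 82 - 60 = 22
= 22 semitones


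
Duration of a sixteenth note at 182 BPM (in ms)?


One quarter-note beat = 60000 / BPM = 60000 / 182 ms
Sixteenth note = 1/4 × quarter note
Duration = 1/4 × 60000 / 182 = 15000 / 182
= 82.4 ms


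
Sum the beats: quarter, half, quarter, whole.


Let's work it out.
Beat values:
  quarter = 1 beat
  half = 2 beats
  quarter = 1 beat
  whole = 4 beats
Sum = 1 + 2 + 1 + 4
= 8 beats


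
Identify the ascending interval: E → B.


Let's work it out.
Letter names: E → B spans 5 letter names → a 5th
Semitones: E → B = 7 half-steps
A 5th of 7 semitones is a perfect 5th
= perfect 5th


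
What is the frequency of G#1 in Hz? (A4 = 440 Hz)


Let's work it out.
f = 440 × 2^(n/12) where n = semitones from A4
G#1: -37 semitones from A4
f = 440 × 2^(-37/12)
f = 51.91 Hz


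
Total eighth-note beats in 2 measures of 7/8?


Solution.
Time signature 7/8: the bottom number 8 means the eighth note gets one count
The top number 7 means 7 eighth-note beats per measure
Total = 7 × 2 measures
= 14 eighth-note beats


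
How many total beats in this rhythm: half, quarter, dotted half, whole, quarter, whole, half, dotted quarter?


Reasoning:
Beat values:
  half = 2 beats
  quarter = 1 beat
  dotted half = 3 beats
  whole = 4 beats
  quarter = 1 beat
  whole = 4 beats
  half = 2 beats
  dotted quarter = 1.5 beats
Sum = 2 + 1 + 3 + 4 + 1 + 4 + 2 + 1.5
= 18.5 beats


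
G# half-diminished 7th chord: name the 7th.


Reasoning:
Half-diminished 7th chord = root + minor 3rd + diminished 5th + minor 7th
Seventh chords stack in thirds, so the letter names are G-B-D-F
Root: G#
Minor 3rd above G#: B
Diminished 5th above G#: D
Minor 7th above G#: F#
The 7th = F#


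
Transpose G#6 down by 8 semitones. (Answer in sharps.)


G#6: chromatic position 8 in octave 6 → absolute = 6×12 + 8 = 80
Transpose down 8: 80 - 8 = 72
72 = 6×12 + 0 → C in octave 6
Result = C6


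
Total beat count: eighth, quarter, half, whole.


Beat values:
  eighth = 0.5 beats
  quarter = 1 beat
  half = 2 beats
  whole = 4 beats
Sum = 0.5 + 1 + 2 + 4
= 7.5 beats


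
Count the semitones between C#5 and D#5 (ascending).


Absolute semitone position = octave×12 + chromatic position
C#5: 5×12 + 1 = 61
D#5: 5×12 + 3 = 63
Difference = 63 - 61 = 2
= 2 semitones


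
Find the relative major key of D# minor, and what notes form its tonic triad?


Solution.
The relative major shares the key signature and is a minor 3rd above the minor tonic
A minor 3rd above D# is F#
→ relative major of D# minor is F# major
Tonic triad of F# major = root + major 3rd + perfect 5th = F# A# C#
= F# major; triad = F# A# C#


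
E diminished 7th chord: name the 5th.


Solution.
Diminished 7th chord = root + minor 3rd + diminished 5th + diminished 7th
Seventh chords stack in thirds, so the letter names are E-G-B-D
Root: E
Minor 3rd above E: G
Diminished 5th above E: Bb
Diminished 7th above E: Db
The 5th = Bb


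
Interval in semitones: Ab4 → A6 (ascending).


Absolute semitone position = octave×12 + chromatic position
Ab4: 4×12 + 8 = 56
A6: 6×12 + 9 = 81
Difference = 81 - 56 = 25
= 25 semitones


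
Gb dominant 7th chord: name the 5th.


Dominant 7th chord = root + major 3rd + perfect 5th + minor 7th
Seventh chords stack in thirds, so the letter names are G-B-D-F
Root: Gb
Major 3rd above Gb: Bb
Perfect 5th above Gb: Db
Minor 7th above Gb: Fb
The 5th = Db


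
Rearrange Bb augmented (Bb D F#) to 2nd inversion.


Reasoning:
Root position: Bb D F#
2nd inversion: move root and 3rd up an octave
Bass note: F#
Notes (bottom to top) = F# Bb D


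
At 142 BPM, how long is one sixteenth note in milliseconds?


Solution.
One quarter-note beat = 60000 / BPM = 60000 / 142 ms
Sixteenth note = 1/4 × quarter note
Duration = 1/4 × 60000 / 142 = 15000 / 142
= 105.6 ms


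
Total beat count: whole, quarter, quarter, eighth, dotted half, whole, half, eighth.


Step by step:
Beat values:
  whole = 4 beats
  quarter = 1 beat
  quarter = 1 beat
  eighth = 0.5 beats
  dotted half = 3 beats
  whole = 4 beats
  half = 2 beats
  eighth = 0.5 beats
Sum = 4 + 1 + 1 + 0.5 + 3 + 4 + 2 + 0.5
= 16 beats


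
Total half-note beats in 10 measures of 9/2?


Reasoning:
Time signature 9/2: the bottom number 2 means the half note gets one count
The top number 9 means 9 half-note beats per measure
Total = 9 × 10 measures
= 90 half-note beats


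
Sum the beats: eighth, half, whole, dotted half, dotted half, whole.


Step by step:
Beat values:
  eighth = 0.5 beats
  half = 2 beats
  whole = 4 beats
  dotted half = 3 beats
  dotted half = 3 beats
  whole = 4 beats
Sum = 0.5 + 2 + 4 + 3 + 3 + 4
= 16.5 beats


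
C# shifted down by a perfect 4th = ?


Step by step:
perfect 4th: 4 letter names, 5 semitones
Letter: C - 3 → G
Pitch: C# - 5 semitones, spelled as a G → G#
= G#


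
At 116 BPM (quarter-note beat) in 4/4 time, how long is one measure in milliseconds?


Quarter-note beat duration = 60000 / 116 ms
Beats per measure (4/4) = 4
One measure = 4 × 60000 / 116 = 240000 / 116 ms
= 2069.0 ms


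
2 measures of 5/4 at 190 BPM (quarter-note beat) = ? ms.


Quarter-note beat duration = 60000 / 190 ms
Beats per measure (5/4) = 5
One measure = 5 × 60000 / 190 = 300000 / 190 ms
2 measures = 2 × 300000 / 190 = 600000 / 190
= 3157.9 ms


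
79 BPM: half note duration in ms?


Step by step:
One quarter-note beat = 60000 / BPM = 60000 / 79 ms
Half note = 2 × quarter note
Duration = 2 × 60000 / 79 = 120000 / 79
= 1519.0 ms


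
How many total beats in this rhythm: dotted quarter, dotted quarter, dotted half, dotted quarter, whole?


Let's work it out.
Beat values:
  dotted quarter = 1.5 beats
  dotted quarter = 1.5 beats
  dotted half = 3 beats
  dotted quarter = 1.5 beats
  whole = 4 beats
Sum = 1.5 + 1.5 + 3 + 1.5 + 4
= 11.5 beats


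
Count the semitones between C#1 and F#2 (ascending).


Let's work it out.
Absolute semitone position = octave×12 + chromatic position
C#1: 1×12 + 1 = 13
F#2: 2×12 + 6 = 30
Difference = 30 - 13 = 17
= 17 semitones


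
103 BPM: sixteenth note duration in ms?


One quarter-note beat = 60000 / BPM = 60000 / 103 ms
Sixteenth note = 1/4 × quarter note
Duration = 1/4 × 60000 / 103 = 15000 / 103
= 145.6 ms


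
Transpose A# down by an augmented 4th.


Solution.
augmented 4th: 4 letter names, 6 semitones
Letter: A - 3 → E
Pitch: A# - 6 semitones, spelled as an E → E
= E


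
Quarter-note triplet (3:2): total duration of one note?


Solution.
Triplet: 3 notes occupy the space of 2 quarter notes
Space = 2 × 1 = 2 beats
Each triplet note = 2 / 3 = 2/3 beats
= 2/3 beats


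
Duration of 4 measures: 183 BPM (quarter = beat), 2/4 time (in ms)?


Quarter-note beat duration = 60000 / 183 ms
Beats per measure (2/4) = 2
One measure = 2 × 60000 / 183 = 120000 / 183 ms
4 measures = 4 × 120000 / 183 = 480000 / 183
= 2623.0 ms
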